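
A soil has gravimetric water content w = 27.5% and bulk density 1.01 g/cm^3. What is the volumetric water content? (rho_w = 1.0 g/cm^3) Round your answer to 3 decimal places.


Step 1: theta = (w / 100) * BD / rho_w
Step 2: theta = (27.5 / 100) * 1.01 / 1.0
Step 3: theta = 0.275 * 1.01
Step 4: theta = 0.278

0.278


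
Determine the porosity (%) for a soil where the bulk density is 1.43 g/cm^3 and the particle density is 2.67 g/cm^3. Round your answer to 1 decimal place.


Step 1: Formula: n = 100 * (1 - BD / PD)
Step 2: n = 100 * (1 - 1.43 / 2.67)
Step 3: n = 100 * (1 - 0.53558)
Step 4: n = 46.4%

46.4


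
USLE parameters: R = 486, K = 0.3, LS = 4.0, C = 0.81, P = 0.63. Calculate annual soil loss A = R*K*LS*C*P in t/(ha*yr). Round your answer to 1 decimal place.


Step 1: A = R * K * LS * C * P
Step 2: R * K = 486 * 0.3 = 145.8
Step 3: (R*K) * LS = 145.8 * 4.0 = 583.2
Step 4: * C * P = 583.2 * 0.81 * 0.63 = 297.6
Step 5: A = 297.6 t/(ha*yr)

297.6


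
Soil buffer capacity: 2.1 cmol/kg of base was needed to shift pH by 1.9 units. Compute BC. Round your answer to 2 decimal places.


Step 1: BC = change in base / change in pH
Step 2: BC = 2.1 / 1.9
Step 3: BC = 1.11 cmol/(kg*pH unit)

1.11


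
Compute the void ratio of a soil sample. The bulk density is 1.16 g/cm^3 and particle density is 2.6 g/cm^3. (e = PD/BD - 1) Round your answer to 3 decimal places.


Step 1: e = PD / BD - 1
Step 2: e = 2.6 / 1.16 - 1
Step 3: e = 2.24138 - 1
Step 4: e = 1.241

1.241


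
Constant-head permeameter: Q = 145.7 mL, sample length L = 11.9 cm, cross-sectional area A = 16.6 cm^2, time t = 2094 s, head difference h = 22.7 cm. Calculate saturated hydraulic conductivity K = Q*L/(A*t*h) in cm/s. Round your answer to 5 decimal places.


Step 1: K = Q * L / (A * t * h)
Step 2: Numerator = 145.7 * 11.9 = 1733.83
Step 3: Denominator = 16.6 * 2094 * 22.7 = 789061.08
Step 4: K = 1733.83 / 789061.08 = 0.0022 cm/s

0.0022


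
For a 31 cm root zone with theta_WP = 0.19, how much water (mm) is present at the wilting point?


Step 1: Water (mm) = theta_WP * depth * 10
Step 2: Water = 0.19 * 31 * 10
Step 3: Water = 58.9 mm

58.9


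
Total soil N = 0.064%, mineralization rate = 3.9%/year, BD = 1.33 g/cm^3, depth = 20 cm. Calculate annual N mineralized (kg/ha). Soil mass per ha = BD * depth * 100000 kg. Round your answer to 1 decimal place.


Step 1: Soil mass per ha = BD * depth * 100000 = 1.33 * 20 * 100000 = 2660000 kg
Step 2: Total N pool = soil mass * N%/100 = 2660000 * 0.064/100 = 1702.4 kg/ha
Step 3: N mineralized = N pool * rate%/100 = 1702.4 * 3.9/100 = 66.4 kg/ha/yr

66.4


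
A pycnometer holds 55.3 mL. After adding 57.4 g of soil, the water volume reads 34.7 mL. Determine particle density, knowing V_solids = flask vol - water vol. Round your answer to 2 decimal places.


Step 1: Volume of solids = flask volume - water volume with soil
Step 2: V_solids = 55.3 - 34.7 = 20.6 mL
Step 3: Particle density = mass / V_solids = 57.4 / 20.6 = 2.79 g/cm^3

2.79


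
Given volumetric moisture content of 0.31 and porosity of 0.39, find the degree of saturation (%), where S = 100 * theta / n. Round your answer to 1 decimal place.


Step 1: S = 100 * theta_v / n
Step 2: S = 100 * 0.31 / 0.39
Step 3: S = 79.5%

79.5


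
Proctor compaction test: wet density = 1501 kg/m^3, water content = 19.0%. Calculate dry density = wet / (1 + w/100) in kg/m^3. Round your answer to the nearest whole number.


Step 1: Dry density = wet density / (1 + w/100)
Step 2: Dry density = 1501 / (1 + 19.0/100)
Step 3: Dry density = 1501 / 1.19
Step 4: Dry density = 1261 kg/m^3

1261


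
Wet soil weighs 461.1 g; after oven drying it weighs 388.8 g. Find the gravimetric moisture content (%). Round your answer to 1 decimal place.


Step 1: Water mass = wet - dry = 461.1 - 388.8 = 72.3 g
Step 2: w = 100 * water mass / dry mass
Step 3: w = 100 * 72.3 / 388.8 = 18.6%

18.6


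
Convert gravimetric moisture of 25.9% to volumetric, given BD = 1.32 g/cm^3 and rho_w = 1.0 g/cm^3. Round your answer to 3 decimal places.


Step 1: theta = (w / 100) * BD / rho_w
Step 2: theta = (25.9 / 100) * 1.32 / 1.0
Step 3: theta = 0.259 * 1.32
Step 4: theta = 0.342

0.342


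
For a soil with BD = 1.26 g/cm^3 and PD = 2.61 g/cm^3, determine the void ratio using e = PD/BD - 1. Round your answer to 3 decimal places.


Step 1: e = PD / BD - 1
Step 2: e = 2.61 / 1.26 - 1
Step 3: e = 2.07143 - 1
Step 4: e = 1.071

1.071


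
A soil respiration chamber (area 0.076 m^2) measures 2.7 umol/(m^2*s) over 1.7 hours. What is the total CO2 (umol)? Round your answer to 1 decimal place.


Step 1: Convert time to seconds: 1.7 hr * 3600 = 6120.0 s
Step 2: Total = flux * area * time_s
Step 3: Total = 2.7 * 0.076 * 6120.0
Step 4: Total = 1255.8 umol

1255.8


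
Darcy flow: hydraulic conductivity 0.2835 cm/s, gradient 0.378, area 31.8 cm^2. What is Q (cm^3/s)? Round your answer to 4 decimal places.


Step 1: Apply Darcy's law: Q = K * i * A
Step 2: Q = 0.2835 * 0.378 * 31.8
Step 3: Q = 3.4078 cm^3/s

3.4078


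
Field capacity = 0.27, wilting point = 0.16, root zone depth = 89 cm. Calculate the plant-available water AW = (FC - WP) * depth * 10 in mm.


Step 1: Available water = (FC - WP) * depth * 10
Step 2: AW = (0.27 - 0.16) * 89 * 10
Step 3: AW = 0.11 * 89 * 10
Step 4: AW = 97.9 mm

97.9


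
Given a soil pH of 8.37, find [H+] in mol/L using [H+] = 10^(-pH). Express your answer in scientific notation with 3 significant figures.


Step 1: [H+] = 10^(-pH)
Step 2: [H+] = 10^(-8.37)
Step 3: [H+] = 4.27e-09 mol/L

4.27e-09


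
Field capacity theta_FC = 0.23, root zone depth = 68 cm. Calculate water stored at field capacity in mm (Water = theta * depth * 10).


Step 1: Water (mm) = theta_FC * depth (cm) * 10
Step 2: Water = 0.23 * 68 * 10
Step 3: Water = 156.4 mm

156.4


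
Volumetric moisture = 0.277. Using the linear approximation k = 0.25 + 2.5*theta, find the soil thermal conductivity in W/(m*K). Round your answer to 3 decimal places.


Step 1: k = 0.25 + 2.5 * theta
Step 2: k = 0.25 + 2.5 * 0.277
Step 3: k = 0.25 + 0.693
Step 4: k = 0.943 W/(m*K)

0.943


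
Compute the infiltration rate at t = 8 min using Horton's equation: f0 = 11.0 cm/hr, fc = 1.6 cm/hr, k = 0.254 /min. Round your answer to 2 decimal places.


Step 1: f = fc + (f0 - fc) * exp(-k * t)
Step 2: exp(-0.254 * 8) = 0.131073
Step 3: f = 1.6 + (11.0 - 1.6) * 0.131073
Step 4: f = 1.6 + 9.4 * 0.131073
Step 5: f = 2.83 cm/hr

2.83


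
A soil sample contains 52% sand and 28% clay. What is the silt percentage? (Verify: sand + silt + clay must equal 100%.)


Step 1: sand + silt + clay = 100%
Step 2: silt = 100 - sand - clay
Step 3: silt = 100 - 52 - 28
Step 4: silt = 20%

20


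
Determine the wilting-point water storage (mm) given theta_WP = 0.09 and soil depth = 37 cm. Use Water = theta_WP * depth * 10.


Step 1: Water (mm) = theta_WP * depth * 10
Step 2: Water = 0.09 * 37 * 10
Step 3: Water = 33.3 mm

33.3


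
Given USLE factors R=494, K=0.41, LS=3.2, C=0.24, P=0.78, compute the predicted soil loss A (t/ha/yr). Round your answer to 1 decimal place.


Step 1: A = R * K * LS * C * P
Step 2: R * K = 494 * 0.41 = 202.54
Step 3: (R*K) * LS = 202.54 * 3.2 = 648.128
Step 4: * C * P = 648.128 * 0.24 * 0.78 = 121.3
Step 5: A = 121.3 t/(ha*yr)

121.3


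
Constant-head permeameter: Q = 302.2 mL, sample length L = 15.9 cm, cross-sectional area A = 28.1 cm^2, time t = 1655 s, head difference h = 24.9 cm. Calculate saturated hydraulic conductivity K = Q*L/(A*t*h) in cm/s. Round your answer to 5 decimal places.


Step 1: K = Q * L / (A * t * h)
Step 2: Numerator = 302.2 * 15.9 = 4804.98
Step 3: Denominator = 28.1 * 1655 * 24.9 = 1157986.95
Step 4: K = 4804.98 / 1157986.95 = 0.00415 cm/s

0.00415


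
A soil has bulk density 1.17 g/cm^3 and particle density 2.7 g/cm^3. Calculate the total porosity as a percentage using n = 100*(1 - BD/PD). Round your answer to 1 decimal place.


Step 1: Formula: n = 100 * (1 - BD / PD)
Step 2: n = 100 * (1 - 1.17 / 2.7)
Step 3: n = 100 * (1 - 0.43333)
Step 4: n = 56.7%

56.7


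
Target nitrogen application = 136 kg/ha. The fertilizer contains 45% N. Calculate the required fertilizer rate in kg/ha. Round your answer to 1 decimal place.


Step 1: Fertilizer rate = target N / (N content / 100)
Step 2: Rate = 136 / (45 / 100)
Step 3: Rate = 136 / 0.45
Step 4: Rate = 302.2 kg/ha

302.2


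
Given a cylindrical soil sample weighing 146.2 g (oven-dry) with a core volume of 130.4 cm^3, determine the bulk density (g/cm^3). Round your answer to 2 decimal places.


Step 1: Identify the formula: BD = dry mass / volume
Step 2: Substitute values: BD = 146.2 / 130.4
Step 3: BD = 1.12 g/cm^3

1.12


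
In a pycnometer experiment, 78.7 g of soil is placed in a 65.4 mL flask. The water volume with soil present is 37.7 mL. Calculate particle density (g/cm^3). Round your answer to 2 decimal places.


Step 1: Volume of solids = flask volume - water volume with soil
Step 2: V_solids = 65.4 - 37.7 = 27.7 mL
Step 3: Particle density = mass / V_solids = 78.7 / 27.7 = 2.84 g/cm^3

2.84


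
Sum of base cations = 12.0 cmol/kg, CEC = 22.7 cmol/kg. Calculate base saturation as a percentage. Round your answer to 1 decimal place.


Step 1: BS = 100 * (sum of bases) / CEC
Step 2: BS = 100 * 12.0 / 22.7
Step 3: BS = 52.9%

52.9


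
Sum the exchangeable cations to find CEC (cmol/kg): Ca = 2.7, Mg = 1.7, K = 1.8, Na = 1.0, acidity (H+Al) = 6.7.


Step 1: CEC = Ca + Mg + K + Na + (H+Al)
Step 2: CEC = 2.7 + 1.7 + 1.8 + 1.0 + 6.7
Step 3: CEC = 13.9 cmol/kg

13.9


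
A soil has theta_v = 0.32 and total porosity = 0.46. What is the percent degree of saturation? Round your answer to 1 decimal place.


Step 1: S = 100 * theta_v / n
Step 2: S = 100 * 0.32 / 0.46
Step 3: S = 69.6%

69.6


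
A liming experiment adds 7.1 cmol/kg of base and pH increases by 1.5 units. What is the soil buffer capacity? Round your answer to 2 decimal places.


Step 1: BC = change in base / change in pH
Step 2: BC = 7.1 / 1.5
Step 3: BC = 4.73 cmol/(kg*pH unit)

4.73


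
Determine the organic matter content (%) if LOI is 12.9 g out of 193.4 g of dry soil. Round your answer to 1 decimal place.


Step 1: OM% = 100 * LOI / sample mass
Step 2: OM = 100 * 12.9 / 193.4
Step 3: OM = 6.7%

6.7


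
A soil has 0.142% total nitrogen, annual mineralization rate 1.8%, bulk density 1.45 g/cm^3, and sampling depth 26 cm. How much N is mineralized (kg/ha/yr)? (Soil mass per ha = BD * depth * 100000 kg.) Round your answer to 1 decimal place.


Step 1: Soil mass per ha = BD * depth * 100000 = 1.45 * 26 * 100000 = 3770000 kg
Step 2: Total N pool = soil mass * N%/100 = 3770000 * 0.142/100 = 5353.4 kg/ha
Step 3: N mineralized = N pool * rate%/100 = 5353.4 * 1.8/100 = 96.4 kg/ha/yr

96.4


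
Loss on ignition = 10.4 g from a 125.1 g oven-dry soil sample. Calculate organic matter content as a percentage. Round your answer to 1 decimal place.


Step 1: OM% = 100 * LOI / sample mass
Step 2: OM = 100 * 10.4 / 125.1
Step 3: OM = 8.3%

8.3


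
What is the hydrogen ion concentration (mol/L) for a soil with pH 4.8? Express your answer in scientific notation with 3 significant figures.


Step 1: [H+] = 10^(-pH)
Step 2: [H+] = 10^(-4.8)
Step 3: [H+] = 1.58e-05 mol/L

1.58e-05


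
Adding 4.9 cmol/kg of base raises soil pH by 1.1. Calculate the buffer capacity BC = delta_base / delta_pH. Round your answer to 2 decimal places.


Step 1: BC = change in base / change in pH
Step 2: BC = 4.9 / 1.1
Step 3: BC = 4.45 cmol/(kg*pH unit)

4.45


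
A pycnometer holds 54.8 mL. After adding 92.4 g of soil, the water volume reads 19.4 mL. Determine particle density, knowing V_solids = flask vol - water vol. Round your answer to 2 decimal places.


Step 1: Volume of solids = flask volume - water volume with soil
Step 2: V_solids = 54.8 - 19.4 = 35.4 mL
Step 3: Particle density = mass / V_solids = 92.4 / 35.4 = 2.61 g/cm^3

2.61


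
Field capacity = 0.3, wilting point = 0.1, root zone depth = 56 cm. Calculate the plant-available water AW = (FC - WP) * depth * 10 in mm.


Step 1: Available water = (FC - WP) * depth * 10
Step 2: AW = (0.3 - 0.1) * 56 * 10
Step 3: AW = 0.2 * 56 * 10
Step 4: AW = 112.0 mm

112.0


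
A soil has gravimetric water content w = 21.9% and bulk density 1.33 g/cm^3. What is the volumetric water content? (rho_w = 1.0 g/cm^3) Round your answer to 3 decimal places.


Step 1: theta = (w / 100) * BD / rho_w
Step 2: theta = (21.9 / 100) * 1.33 / 1.0
Step 3: theta = 0.219 * 1.33
Step 4: theta = 0.291

0.291


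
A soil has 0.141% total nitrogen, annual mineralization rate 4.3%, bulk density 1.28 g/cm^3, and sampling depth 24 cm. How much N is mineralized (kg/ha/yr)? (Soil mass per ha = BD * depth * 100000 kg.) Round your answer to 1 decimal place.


Step 1: Soil mass per ha = BD * depth * 100000 = 1.28 * 24 * 100000 = 3072000 kg
Step 2: Total N pool = soil mass * N%/100 = 3072000 * 0.141/100 = 4331.52 kg/ha
Step 3: N mineralized = N pool * rate%/100 = 4331.52 * 4.3/100 = 186.3 kg/ha/yr

186.3


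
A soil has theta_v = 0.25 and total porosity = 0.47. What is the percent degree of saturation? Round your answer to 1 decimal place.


Step 1: S = 100 * theta_v / n
Step 2: S = 100 * 0.25 / 0.47
Step 3: S = 53.2%

53.2


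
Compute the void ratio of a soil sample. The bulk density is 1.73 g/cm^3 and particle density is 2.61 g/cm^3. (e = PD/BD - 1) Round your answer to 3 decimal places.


Step 1: e = PD / BD - 1
Step 2: e = 2.61 / 1.73 - 1
Step 3: e = 1.50867 - 1
Step 4: e = 0.509

0.509


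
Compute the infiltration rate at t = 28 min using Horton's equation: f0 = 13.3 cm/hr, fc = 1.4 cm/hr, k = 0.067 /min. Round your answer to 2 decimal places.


Step 1: f = fc + (f0 - fc) * exp(-k * t)
Step 2: exp(-0.067 * 28) = 0.153202
Step 3: f = 1.4 + (13.3 - 1.4) * 0.153202
Step 4: f = 1.4 + 11.9 * 0.153202
Step 5: f = 3.22 cm/hr

3.22


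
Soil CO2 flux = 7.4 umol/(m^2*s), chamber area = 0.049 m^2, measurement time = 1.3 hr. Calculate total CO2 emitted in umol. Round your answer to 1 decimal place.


Step 1: Convert time to seconds: 1.3 hr * 3600 = 4680.0 s
Step 2: Total = flux * area * time_s
Step 3: Total = 7.4 * 0.049 * 4680.0
Step 4: Total = 1697.0 umol

1697.0


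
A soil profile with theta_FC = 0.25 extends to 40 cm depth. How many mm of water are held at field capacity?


Step 1: Water (mm) = theta_FC * depth (cm) * 10
Step 2: Water = 0.25 * 40 * 10
Step 3: Water = 100.0 mm

100.0


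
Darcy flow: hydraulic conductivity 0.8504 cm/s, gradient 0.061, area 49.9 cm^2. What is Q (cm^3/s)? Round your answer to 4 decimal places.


Step 1: Apply Darcy's law: Q = K * i * A
Step 2: Q = 0.8504 * 0.061 * 49.9
Step 3: Q = 2.5885 cm^3/s

2.5885


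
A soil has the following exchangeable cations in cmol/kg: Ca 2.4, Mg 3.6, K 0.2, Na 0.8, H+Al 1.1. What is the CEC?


Step 1: CEC = Ca + Mg + K + Na + (H+Al)
Step 2: CEC = 2.4 + 3.6 + 0.2 + 0.8 + 1.1
Step 3: CEC = 8.1 cmol/kg

8.1


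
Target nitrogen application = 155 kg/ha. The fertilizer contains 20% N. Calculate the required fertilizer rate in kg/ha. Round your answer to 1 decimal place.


Step 1: Fertilizer rate = target N / (N content / 100)
Step 2: Rate = 155 / (20 / 100)
Step 3: Rate = 155 / 0.2
Step 4: Rate = 775.0 kg/ha

775.0


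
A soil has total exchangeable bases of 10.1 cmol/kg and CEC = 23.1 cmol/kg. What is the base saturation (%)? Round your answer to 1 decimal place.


Step 1: BS = 100 * (sum of bases) / CEC
Step 2: BS = 100 * 10.1 / 23.1
Step 3: BS = 43.7%

43.7


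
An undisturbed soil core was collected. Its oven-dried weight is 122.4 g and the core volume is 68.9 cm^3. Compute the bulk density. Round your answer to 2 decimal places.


Step 1: Identify the formula: BD = dry mass / volume
Step 2: Substitute values: BD = 122.4 / 68.9
Step 3: BD = 1.78 g/cm^3

1.78


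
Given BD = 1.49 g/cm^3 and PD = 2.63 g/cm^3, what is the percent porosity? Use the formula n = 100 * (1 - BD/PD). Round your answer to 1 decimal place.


Step 1: Formula: n = 100 * (1 - BD / PD)
Step 2: n = 100 * (1 - 1.49 / 2.63)
Step 3: n = 100 * (1 - 0.56654)
Step 4: n = 43.3%

43.3


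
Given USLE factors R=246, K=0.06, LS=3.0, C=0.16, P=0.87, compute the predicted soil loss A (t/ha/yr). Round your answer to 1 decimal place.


Step 1: A = R * K * LS * C * P
Step 2: R * K = 246 * 0.06 = 14.76
Step 3: (R*K) * LS = 14.76 * 3.0 = 44.28
Step 4: * C * P = 44.28 * 0.16 * 0.87 = 6.2
Step 5: A = 6.2 t/(ha*yr)

6.2


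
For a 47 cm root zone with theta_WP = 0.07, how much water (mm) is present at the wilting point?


Step 1: Water (mm) = theta_WP * depth * 10
Step 2: Water = 0.07 * 47 * 10
Step 3: Water = 32.9 mm

32.9


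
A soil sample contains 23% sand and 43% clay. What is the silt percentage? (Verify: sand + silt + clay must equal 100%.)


Step 1: sand + silt + clay = 100%
Step 2: silt = 100 - sand - clay
Step 3: silt = 100 - 23 - 43
Step 4: silt = 34%

34


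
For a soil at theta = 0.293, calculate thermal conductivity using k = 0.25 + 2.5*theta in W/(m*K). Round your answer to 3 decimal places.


Step 1: k = 0.25 + 2.5 * theta
Step 2: k = 0.25 + 2.5 * 0.293
Step 3: k = 0.25 + 0.733
Step 4: k = 0.983 W/(m*K)

0.983


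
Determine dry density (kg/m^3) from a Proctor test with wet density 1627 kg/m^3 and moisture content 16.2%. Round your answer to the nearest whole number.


Step 1: Dry density = wet density / (1 + w/100)
Step 2: Dry density = 1627 / (1 + 16.2/100)
Step 3: Dry density = 1627 / 1.162
Step 4: Dry density = 1400 kg/m^3

1400


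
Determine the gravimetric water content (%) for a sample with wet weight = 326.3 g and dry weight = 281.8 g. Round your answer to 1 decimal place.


Step 1: Water mass = wet - dry = 326.3 - 281.8 = 44.5 g
Step 2: w = 100 * water mass / dry mass
Step 3: w = 100 * 44.5 / 281.8 = 15.8%

15.8


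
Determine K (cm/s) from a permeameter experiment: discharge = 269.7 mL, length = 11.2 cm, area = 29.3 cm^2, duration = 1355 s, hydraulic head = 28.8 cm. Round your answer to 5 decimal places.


Step 1: K = Q * L / (A * t * h)
Step 2: Numerator = 269.7 * 11.2 = 3020.64
Step 3: Denominator = 29.3 * 1355 * 28.8 = 1143403.2
Step 4: K = 3020.64 / 1143403.2 = 0.00264 cm/s

0.00264


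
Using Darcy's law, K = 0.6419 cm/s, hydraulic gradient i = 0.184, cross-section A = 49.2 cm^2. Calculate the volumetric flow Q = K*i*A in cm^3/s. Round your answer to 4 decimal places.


Step 1: Apply Darcy's law: Q = K * i * A
Step 2: Q = 0.6419 * 0.184 * 49.2
Step 3: Q = 5.811 cm^3/s

5.811


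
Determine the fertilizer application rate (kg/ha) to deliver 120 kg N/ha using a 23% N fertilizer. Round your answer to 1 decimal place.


Step 1: Fertilizer rate = target N / (N content / 100)
Step 2: Rate = 120 / (23 / 100)
Step 3: Rate = 120 / 0.23
Step 4: Rate = 521.7 kg/ha

521.7


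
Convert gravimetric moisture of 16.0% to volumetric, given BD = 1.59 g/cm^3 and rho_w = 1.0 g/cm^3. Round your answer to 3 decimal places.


Step 1: theta = (w / 100) * BD / rho_w
Step 2: theta = (16.0 / 100) * 1.59 / 1.0
Step 3: theta = 0.16 * 1.59
Step 4: theta = 0.254

0.254


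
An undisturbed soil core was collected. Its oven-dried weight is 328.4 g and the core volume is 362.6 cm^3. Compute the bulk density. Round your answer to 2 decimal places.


Step 1: Identify the formula: BD = dry mass / volume
Step 2: Substitute values: BD = 328.4 / 362.6
Step 3: BD = 0.91 g/cm^3

0.91


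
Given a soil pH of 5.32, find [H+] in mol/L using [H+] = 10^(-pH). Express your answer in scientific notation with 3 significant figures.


Step 1: [H+] = 10^(-pH)
Step 2: [H+] = 10^(-5.32)
Step 3: [H+] = 4.79e-06 mol/L

4.79e-06


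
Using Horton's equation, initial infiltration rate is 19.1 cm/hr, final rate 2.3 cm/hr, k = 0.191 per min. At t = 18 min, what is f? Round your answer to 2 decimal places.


Step 1: f = fc + (f0 - fc) * exp(-k * t)
Step 2: exp(-0.191 * 18) = 0.032129
Step 3: f = 2.3 + (19.1 - 2.3) * 0.032129
Step 4: f = 2.3 + 16.8 * 0.032129
Step 5: f = 2.84 cm/hr

2.84


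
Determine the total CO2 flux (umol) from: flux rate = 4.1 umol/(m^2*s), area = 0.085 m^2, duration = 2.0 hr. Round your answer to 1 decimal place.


Step 1: Convert time to seconds: 2.0 hr * 3600 = 7200.0 s
Step 2: Total = flux * area * time_s
Step 3: Total = 4.1 * 0.085 * 7200.0
Step 4: Total = 2509.2 umol

2509.2


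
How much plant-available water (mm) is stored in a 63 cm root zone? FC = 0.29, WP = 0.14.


Step 1: Available water = (FC - WP) * depth * 10
Step 2: AW = (0.29 - 0.14) * 63 * 10
Step 3: AW = 0.15 * 63 * 10
Step 4: AW = 94.5 mm

94.5


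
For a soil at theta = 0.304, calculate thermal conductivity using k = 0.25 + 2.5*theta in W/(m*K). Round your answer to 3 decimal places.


Step 1: k = 0.25 + 2.5 * theta
Step 2: k = 0.25 + 2.5 * 0.304
Step 3: k = 0.25 + 0.76
Step 4: k = 1.01 W/(m*K)

1.01


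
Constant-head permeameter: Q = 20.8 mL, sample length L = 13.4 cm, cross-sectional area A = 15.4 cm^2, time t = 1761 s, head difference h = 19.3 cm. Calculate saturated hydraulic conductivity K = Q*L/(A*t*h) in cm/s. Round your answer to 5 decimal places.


Step 1: K = Q * L / (A * t * h)
Step 2: Numerator = 20.8 * 13.4 = 278.72
Step 3: Denominator = 15.4 * 1761 * 19.3 = 523404.42
Step 4: K = 278.72 / 523404.42 = 0.00053 cm/s

0.00053


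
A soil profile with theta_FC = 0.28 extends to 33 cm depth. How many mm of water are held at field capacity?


Step 1: Water (mm) = theta_FC * depth (cm) * 10
Step 2: Water = 0.28 * 33 * 10
Step 3: Water = 92.4 mm

92.4


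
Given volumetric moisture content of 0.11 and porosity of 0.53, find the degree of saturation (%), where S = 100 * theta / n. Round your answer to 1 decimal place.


Step 1: S = 100 * theta_v / n
Step 2: S = 100 * 0.11 / 0.53
Step 3: S = 20.8%

20.8


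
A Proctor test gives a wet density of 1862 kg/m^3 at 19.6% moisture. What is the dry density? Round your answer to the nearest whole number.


Step 1: Dry density = wet density / (1 + w/100)
Step 2: Dry density = 1862 / (1 + 19.6/100)
Step 3: Dry density = 1862 / 1.196
Step 4: Dry density = 1557 kg/m^3

1557


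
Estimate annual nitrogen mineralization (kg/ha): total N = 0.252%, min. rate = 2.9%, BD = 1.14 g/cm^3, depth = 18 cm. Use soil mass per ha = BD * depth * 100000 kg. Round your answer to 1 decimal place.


Step 1: Soil mass per ha = BD * depth * 100000 = 1.14 * 18 * 100000 = 2052000 kg
Step 2: Total N pool = soil mass * N%/100 = 2052000 * 0.252/100 = 5171.04 kg/ha
Step 3: N mineralized = N pool * rate%/100 = 5171.04 * 2.9/100 = 150.0 kg/ha/yr

150.0


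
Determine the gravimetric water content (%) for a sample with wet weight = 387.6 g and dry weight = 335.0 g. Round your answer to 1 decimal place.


Step 1: Water mass = wet - dry = 387.6 - 335.0 = 52.6 g
Step 2: w = 100 * water mass / dry mass
Step 3: w = 100 * 52.6 / 335.0 = 15.7%

15.7


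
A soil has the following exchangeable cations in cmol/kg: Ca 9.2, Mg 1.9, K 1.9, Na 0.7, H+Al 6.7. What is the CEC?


Step 1: CEC = Ca + Mg + K + Na + (H+Al)
Step 2: CEC = 9.2 + 1.9 + 1.9 + 0.7 + 6.7
Step 3: CEC = 20.4 cmol/kg

20.4


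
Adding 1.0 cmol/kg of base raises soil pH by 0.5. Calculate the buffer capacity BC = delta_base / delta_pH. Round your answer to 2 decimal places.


Step 1: BC = change in base / change in pH
Step 2: BC = 1.0 / 0.5
Step 3: BC = 2.0 cmol/(kg*pH unit)

2.0


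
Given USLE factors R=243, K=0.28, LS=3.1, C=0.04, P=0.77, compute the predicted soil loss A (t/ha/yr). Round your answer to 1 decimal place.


Step 1: A = R * K * LS * C * P
Step 2: R * K = 243 * 0.28 = 68.04
Step 3: (R*K) * LS = 68.04 * 3.1 = 210.924
Step 4: * C * P = 210.924 * 0.04 * 0.77 = 6.5
Step 5: A = 6.5 t/(ha*yr)

6.5


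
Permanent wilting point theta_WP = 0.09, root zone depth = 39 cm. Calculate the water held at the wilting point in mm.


Step 1: Water (mm) = theta_WP * depth * 10
Step 2: Water = 0.09 * 39 * 10
Step 3: Water = 35.1 mm

35.1


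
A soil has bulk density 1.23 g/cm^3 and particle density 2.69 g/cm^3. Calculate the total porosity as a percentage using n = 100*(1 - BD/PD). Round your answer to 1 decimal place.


Step 1: Formula: n = 100 * (1 - BD / PD)
Step 2: n = 100 * (1 - 1.23 / 2.69)
Step 3: n = 100 * (1 - 0.45725)
Step 4: n = 54.3%

54.3


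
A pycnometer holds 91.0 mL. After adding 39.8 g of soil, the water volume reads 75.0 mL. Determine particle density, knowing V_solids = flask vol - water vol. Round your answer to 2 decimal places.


Step 1: Volume of solids = flask volume - water volume with soil
Step 2: V_solids = 91.0 - 75.0 = 16.0 mL
Step 3: Particle density = mass / V_solids = 39.8 / 16.0 = 2.49 g/cm^3

2.49


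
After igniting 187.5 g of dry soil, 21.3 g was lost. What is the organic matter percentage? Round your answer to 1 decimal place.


Step 1: OM% = 100 * LOI / sample mass
Step 2: OM = 100 * 21.3 / 187.5
Step 3: OM = 11.4%

11.4


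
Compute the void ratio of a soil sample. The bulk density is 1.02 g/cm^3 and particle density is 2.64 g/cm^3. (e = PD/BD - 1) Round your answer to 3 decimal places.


Step 1: e = PD / BD - 1
Step 2: e = 2.64 / 1.02 - 1
Step 3: e = 2.58824 - 1
Step 4: e = 1.588

1.588


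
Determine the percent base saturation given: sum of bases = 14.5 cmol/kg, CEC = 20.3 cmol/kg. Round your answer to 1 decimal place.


Step 1: BS = 100 * (sum of bases) / CEC
Step 2: BS = 100 * 14.5 / 20.3
Step 3: BS = 71.4%

71.4


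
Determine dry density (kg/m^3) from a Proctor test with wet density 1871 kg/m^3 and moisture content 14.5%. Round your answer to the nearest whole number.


Step 1: Dry density = wet density / (1 + w/100)
Step 2: Dry density = 1871 / (1 + 14.5/100)
Step 3: Dry density = 1871 / 1.145
Step 4: Dry density = 1634 kg/m^3

1634


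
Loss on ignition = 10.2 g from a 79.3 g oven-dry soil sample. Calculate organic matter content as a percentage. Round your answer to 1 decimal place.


Step 1: OM% = 100 * LOI / sample mass
Step 2: OM = 100 * 10.2 / 79.3
Step 3: OM = 12.9%

12.9


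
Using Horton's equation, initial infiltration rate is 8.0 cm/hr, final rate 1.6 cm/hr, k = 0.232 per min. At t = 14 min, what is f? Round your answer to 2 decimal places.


Step 1: f = fc + (f0 - fc) * exp(-k * t)
Step 2: exp(-0.232 * 14) = 0.038852
Step 3: f = 1.6 + (8.0 - 1.6) * 0.038852
Step 4: f = 1.6 + 6.4 * 0.038852
Step 5: f = 1.85 cm/hr

1.85


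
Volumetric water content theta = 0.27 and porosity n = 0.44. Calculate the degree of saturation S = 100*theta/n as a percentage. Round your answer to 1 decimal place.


Step 1: S = 100 * theta_v / n
Step 2: S = 100 * 0.27 / 0.44
Step 3: S = 61.4%

61.4


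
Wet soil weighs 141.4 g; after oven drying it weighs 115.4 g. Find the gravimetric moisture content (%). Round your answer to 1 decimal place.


Step 1: Water mass = wet - dry = 141.4 - 115.4 = 26.0 g
Step 2: w = 100 * water mass / dry mass
Step 3: w = 100 * 26.0 / 115.4 = 22.5%

22.5


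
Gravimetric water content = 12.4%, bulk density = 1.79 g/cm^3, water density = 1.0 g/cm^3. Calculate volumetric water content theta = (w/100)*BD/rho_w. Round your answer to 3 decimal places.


Step 1: theta = (w / 100) * BD / rho_w
Step 2: theta = (12.4 / 100) * 1.79 / 1.0
Step 3: theta = 0.124 * 1.79
Step 4: theta = 0.222

0.222


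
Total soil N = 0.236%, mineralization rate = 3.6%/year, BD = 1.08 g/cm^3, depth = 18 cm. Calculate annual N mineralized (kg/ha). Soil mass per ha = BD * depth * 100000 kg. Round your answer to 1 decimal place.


Step 1: Soil mass per ha = BD * depth * 100000 = 1.08 * 18 * 100000 = 1944000 kg
Step 2: Total N pool = soil mass * N%/100 = 1944000 * 0.236/100 = 4587.84 kg/ha
Step 3: N mineralized = N pool * rate%/100 = 4587.84 * 3.6/100 = 165.2 kg/ha/yr

165.2


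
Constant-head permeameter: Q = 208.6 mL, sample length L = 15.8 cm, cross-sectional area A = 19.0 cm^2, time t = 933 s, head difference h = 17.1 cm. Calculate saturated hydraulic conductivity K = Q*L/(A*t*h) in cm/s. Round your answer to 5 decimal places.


Step 1: K = Q * L / (A * t * h)
Step 2: Numerator = 208.6 * 15.8 = 3295.88
Step 3: Denominator = 19.0 * 933 * 17.1 = 303131.7
Step 4: K = 3295.88 / 303131.7 = 0.01087 cm/s

0.01087


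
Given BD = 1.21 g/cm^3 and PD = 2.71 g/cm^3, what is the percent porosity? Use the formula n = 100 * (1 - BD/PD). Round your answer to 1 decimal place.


Step 1: Formula: n = 100 * (1 - BD / PD)
Step 2: n = 100 * (1 - 1.21 / 2.71)
Step 3: n = 100 * (1 - 0.44649)
Step 4: n = 55.4%

55.4


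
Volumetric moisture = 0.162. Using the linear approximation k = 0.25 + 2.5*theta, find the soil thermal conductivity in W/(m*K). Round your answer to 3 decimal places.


Step 1: k = 0.25 + 2.5 * theta
Step 2: k = 0.25 + 2.5 * 0.162
Step 3: k = 0.25 + 0.405
Step 4: k = 0.655 W/(m*K)

0.655


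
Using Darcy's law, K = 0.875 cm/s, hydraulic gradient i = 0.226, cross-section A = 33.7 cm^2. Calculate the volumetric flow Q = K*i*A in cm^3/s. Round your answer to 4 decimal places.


Step 1: Apply Darcy's law: Q = K * i * A
Step 2: Q = 0.875 * 0.226 * 33.7
Step 3: Q = 6.6642 cm^3/s

6.6642


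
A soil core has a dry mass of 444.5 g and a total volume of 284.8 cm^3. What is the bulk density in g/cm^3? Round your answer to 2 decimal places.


Step 1: Identify the formula: BD = dry mass / volume
Step 2: Substitute values: BD = 444.5 / 284.8
Step 3: BD = 1.56 g/cm^3

1.56


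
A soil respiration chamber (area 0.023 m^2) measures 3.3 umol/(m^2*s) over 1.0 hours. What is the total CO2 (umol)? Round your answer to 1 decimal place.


Step 1: Convert time to seconds: 1.0 hr * 3600 = 3600.0 s
Step 2: Total = flux * area * time_s
Step 3: Total = 3.3 * 0.023 * 3600.0
Step 4: Total = 273.2 umol

273.2


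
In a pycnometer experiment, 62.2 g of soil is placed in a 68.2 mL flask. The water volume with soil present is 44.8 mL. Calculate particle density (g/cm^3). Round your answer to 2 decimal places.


Step 1: Volume of solids = flask volume - water volume with soil
Step 2: V_solids = 68.2 - 44.8 = 23.4 mL
Step 3: Particle density = mass / V_solids = 62.2 / 23.4 = 2.66 g/cm^3

2.66


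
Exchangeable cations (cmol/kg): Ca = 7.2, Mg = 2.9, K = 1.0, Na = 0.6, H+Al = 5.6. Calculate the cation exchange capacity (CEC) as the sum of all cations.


Step 1: CEC = Ca + Mg + K + Na + (H+Al)
Step 2: CEC = 7.2 + 2.9 + 1.0 + 0.6 + 5.6
Step 3: CEC = 17.3 cmol/kg

17.3


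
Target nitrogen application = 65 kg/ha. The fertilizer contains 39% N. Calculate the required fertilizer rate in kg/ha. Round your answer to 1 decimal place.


Step 1: Fertilizer rate = target N / (N content / 100)
Step 2: Rate = 65 / (39 / 100)
Step 3: Rate = 65 / 0.39
Step 4: Rate = 166.7 kg/ha

166.7


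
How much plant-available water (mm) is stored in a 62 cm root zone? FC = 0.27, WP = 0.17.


Step 1: Available water = (FC - WP) * depth * 10
Step 2: AW = (0.27 - 0.17) * 62 * 10
Step 3: AW = 0.1 * 62 * 10
Step 4: AW = 62.0 mm

62.0


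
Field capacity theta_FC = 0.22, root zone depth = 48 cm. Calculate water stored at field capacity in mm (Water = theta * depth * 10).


Step 1: Water (mm) = theta_FC * depth (cm) * 10
Step 2: Water = 0.22 * 48 * 10
Step 3: Water = 105.6 mm

105.6


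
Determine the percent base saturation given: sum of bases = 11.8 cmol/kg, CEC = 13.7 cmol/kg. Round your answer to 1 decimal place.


Step 1: BS = 100 * (sum of bases) / CEC
Step 2: BS = 100 * 11.8 / 13.7
Step 3: BS = 86.1%

86.1


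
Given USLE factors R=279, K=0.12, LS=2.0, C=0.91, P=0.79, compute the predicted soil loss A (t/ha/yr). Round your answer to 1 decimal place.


Step 1: A = R * K * LS * C * P
Step 2: R * K = 279 * 0.12 = 33.48
Step 3: (R*K) * LS = 33.48 * 2.0 = 66.96
Step 4: * C * P = 66.96 * 0.91 * 0.79 = 48.1
Step 5: A = 48.1 t/(ha*yr)

48.1


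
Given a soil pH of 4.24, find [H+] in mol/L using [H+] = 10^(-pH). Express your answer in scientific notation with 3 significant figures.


Step 1: [H+] = 10^(-pH)
Step 2: [H+] = 10^(-4.24)
Step 3: [H+] = 5.75e-05 mol/L

5.75e-05


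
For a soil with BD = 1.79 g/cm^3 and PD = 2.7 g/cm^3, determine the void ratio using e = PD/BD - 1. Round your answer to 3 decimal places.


Step 1: e = PD / BD - 1
Step 2: e = 2.7 / 1.79 - 1
Step 3: e = 1.50838 - 1
Step 4: e = 0.508

0.508


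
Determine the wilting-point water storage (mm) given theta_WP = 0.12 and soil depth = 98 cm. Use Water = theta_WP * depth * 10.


Step 1: Water (mm) = theta_WP * depth * 10
Step 2: Water = 0.12 * 98 * 10
Step 3: Water = 117.6 mm

117.6


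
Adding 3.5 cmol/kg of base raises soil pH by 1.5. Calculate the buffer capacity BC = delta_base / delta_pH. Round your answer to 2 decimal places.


Step 1: BC = change in base / change in pH
Step 2: BC = 3.5 / 1.5
Step 3: BC = 2.33 cmol/(kg*pH unit)

2.33


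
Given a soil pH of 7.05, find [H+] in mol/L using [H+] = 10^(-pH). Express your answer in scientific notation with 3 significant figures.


Step 1: [H+] = 10^(-pH)
Step 2: [H+] = 10^(-7.05)
Step 3: [H+] = 8.91e-08 mol/L

8.91e-08


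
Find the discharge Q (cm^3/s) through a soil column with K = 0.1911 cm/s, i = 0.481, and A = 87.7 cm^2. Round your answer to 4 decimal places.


Step 1: Apply Darcy's law: Q = K * i * A
Step 2: Q = 0.1911 * 0.481 * 87.7
Step 3: Q = 8.0613 cm^3/s

8.0613


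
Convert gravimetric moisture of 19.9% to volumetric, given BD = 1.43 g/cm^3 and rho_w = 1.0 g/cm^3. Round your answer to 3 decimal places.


Step 1: theta = (w / 100) * BD / rho_w
Step 2: theta = (19.9 / 100) * 1.43 / 1.0
Step 3: theta = 0.199 * 1.43
Step 4: theta = 0.285

0.285


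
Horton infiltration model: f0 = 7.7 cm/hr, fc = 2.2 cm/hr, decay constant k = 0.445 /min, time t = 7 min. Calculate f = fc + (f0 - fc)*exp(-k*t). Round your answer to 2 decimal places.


Step 1: f = fc + (f0 - fc) * exp(-k * t)
Step 2: exp(-0.445 * 7) = 0.044379
Step 3: f = 2.2 + (7.7 - 2.2) * 0.044379
Step 4: f = 2.2 + 5.5 * 0.044379
Step 5: f = 2.44 cm/hr

2.44


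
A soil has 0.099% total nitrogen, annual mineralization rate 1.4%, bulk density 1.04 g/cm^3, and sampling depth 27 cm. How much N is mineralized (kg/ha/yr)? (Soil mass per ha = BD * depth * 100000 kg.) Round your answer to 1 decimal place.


Step 1: Soil mass per ha = BD * depth * 100000 = 1.04 * 27 * 100000 = 2808000 kg
Step 2: Total N pool = soil mass * N%/100 = 2808000 * 0.099/100 = 2779.92 kg/ha
Step 3: N mineralized = N pool * rate%/100 = 2779.92 * 1.4/100 = 38.9 kg/ha/yr

38.9


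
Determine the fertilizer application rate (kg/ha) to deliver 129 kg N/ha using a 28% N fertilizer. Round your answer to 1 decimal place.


Step 1: Fertilizer rate = target N / (N content / 100)
Step 2: Rate = 129 / (28 / 100)
Step 3: Rate = 129 / 0.28
Step 4: Rate = 460.7 kg/ha

460.7


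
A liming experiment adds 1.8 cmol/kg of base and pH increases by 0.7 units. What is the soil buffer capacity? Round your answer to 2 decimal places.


Step 1: BC = change in base / change in pH
Step 2: BC = 1.8 / 0.7
Step 3: BC = 2.57 cmol/(kg*pH unit)

2.57


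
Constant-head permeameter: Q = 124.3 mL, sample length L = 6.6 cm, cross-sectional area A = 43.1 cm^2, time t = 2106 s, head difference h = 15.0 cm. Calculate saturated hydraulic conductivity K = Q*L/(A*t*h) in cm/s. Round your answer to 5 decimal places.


Step 1: K = Q * L / (A * t * h)
Step 2: Numerator = 124.3 * 6.6 = 820.38
Step 3: Denominator = 43.1 * 2106 * 15.0 = 1361529.0
Step 4: K = 820.38 / 1361529.0 = 0.0006 cm/s

0.0006


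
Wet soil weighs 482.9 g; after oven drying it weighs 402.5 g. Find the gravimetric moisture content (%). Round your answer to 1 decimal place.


Step 1: Water mass = wet - dry = 482.9 - 402.5 = 80.4 g
Step 2: w = 100 * water mass / dry mass
Step 3: w = 100 * 80.4 / 402.5 = 20.0%

20.0


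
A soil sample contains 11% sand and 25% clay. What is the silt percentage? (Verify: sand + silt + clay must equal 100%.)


Step 1: sand + silt + clay = 100%
Step 2: silt = 100 - sand - clay
Step 3: silt = 100 - 11 - 25
Step 4: silt = 64%

64


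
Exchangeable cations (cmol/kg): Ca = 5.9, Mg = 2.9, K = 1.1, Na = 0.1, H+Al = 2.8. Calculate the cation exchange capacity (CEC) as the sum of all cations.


Step 1: CEC = Ca + Mg + K + Na + (H+Al)
Step 2: CEC = 5.9 + 2.9 + 1.1 + 0.1 + 2.8
Step 3: CEC = 12.8 cmol/kg

12.8


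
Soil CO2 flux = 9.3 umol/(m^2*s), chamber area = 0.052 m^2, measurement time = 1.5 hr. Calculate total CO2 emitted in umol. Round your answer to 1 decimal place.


Step 1: Convert time to seconds: 1.5 hr * 3600 = 5400.0 s
Step 2: Total = flux * area * time_s
Step 3: Total = 9.3 * 0.052 * 5400.0
Step 4: Total = 2611.4 umol

2611.4


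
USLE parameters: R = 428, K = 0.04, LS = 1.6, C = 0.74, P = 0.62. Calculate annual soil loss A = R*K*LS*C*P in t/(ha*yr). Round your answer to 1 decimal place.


Step 1: A = R * K * LS * C * P
Step 2: R * K = 428 * 0.04 = 17.12
Step 3: (R*K) * LS = 17.12 * 1.6 = 27.392
Step 4: * C * P = 27.392 * 0.74 * 0.62 = 12.6
Step 5: A = 12.6 t/(ha*yr)

12.6


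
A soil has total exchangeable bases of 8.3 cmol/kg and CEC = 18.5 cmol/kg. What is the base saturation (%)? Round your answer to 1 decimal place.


Step 1: BS = 100 * (sum of bases) / CEC
Step 2: BS = 100 * 8.3 / 18.5
Step 3: BS = 44.9%

44.9


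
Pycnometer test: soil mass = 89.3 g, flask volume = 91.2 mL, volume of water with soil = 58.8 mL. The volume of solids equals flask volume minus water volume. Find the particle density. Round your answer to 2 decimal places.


Step 1: Volume of solids = flask volume - water volume with soil
Step 2: V_solids = 91.2 - 58.8 = 32.4 mL
Step 3: Particle density = mass / V_solids = 89.3 / 32.4 = 2.76 g/cm^3

2.76


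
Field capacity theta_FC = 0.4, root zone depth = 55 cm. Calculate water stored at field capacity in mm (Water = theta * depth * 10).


Step 1: Water (mm) = theta_FC * depth (cm) * 10
Step 2: Water = 0.4 * 55 * 10
Step 3: Water = 220.0 mm

220.0


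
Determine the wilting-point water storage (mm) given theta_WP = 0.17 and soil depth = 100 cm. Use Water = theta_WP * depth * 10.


Step 1: Water (mm) = theta_WP * depth * 10
Step 2: Water = 0.17 * 100 * 10
Step 3: Water = 170.0 mm

170.0


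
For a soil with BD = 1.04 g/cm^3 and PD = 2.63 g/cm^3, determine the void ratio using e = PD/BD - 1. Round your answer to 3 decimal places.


Step 1: e = PD / BD - 1
Step 2: e = 2.63 / 1.04 - 1
Step 3: e = 2.52885 - 1
Step 4: e = 1.529

1.529


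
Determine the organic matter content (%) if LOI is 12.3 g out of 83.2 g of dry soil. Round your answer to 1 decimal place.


Step 1: OM% = 100 * LOI / sample mass
Step 2: OM = 100 * 12.3 / 83.2
Step 3: OM = 14.8%

14.8


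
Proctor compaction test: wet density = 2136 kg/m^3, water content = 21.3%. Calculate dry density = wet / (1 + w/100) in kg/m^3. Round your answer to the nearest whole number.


Step 1: Dry density = wet density / (1 + w/100)
Step 2: Dry density = 2136 / (1 + 21.3/100)
Step 3: Dry density = 2136 / 1.213
Step 4: Dry density = 1761 kg/m^3

1761


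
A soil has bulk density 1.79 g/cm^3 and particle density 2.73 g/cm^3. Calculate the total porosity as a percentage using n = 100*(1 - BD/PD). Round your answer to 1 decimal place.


Step 1: Formula: n = 100 * (1 - BD / PD)
Step 2: n = 100 * (1 - 1.79 / 2.73)
Step 3: n = 100 * (1 - 0.65568)
Step 4: n = 34.4%

34.4


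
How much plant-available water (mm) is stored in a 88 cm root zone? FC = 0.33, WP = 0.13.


Step 1: Available water = (FC - WP) * depth * 10
Step 2: AW = (0.33 - 0.13) * 88 * 10
Step 3: AW = 0.2 * 88 * 10
Step 4: AW = 176.0 mm

176.0


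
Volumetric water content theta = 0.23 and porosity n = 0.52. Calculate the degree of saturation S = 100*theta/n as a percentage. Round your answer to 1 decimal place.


Step 1: S = 100 * theta_v / n
Step 2: S = 100 * 0.23 / 0.52
Step 3: S = 44.2%

44.2
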